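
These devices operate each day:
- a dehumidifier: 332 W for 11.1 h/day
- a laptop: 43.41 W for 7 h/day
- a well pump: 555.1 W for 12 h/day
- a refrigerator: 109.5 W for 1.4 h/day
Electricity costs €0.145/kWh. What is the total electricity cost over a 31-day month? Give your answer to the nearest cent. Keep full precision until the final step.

dehumidifier: 332 W × 11.1 h × 31 d = 114,241 Wh = 114.2 kWh
laptop: 43.41 W × 7 h × 31 d = 9,420 Wh = 9.42 kWh
well pump: 555.1 W × 12 h × 31 d = 206,497 Wh = 206.5 kWh
refrigerator: 109.5 W × 1.4 h × 31 d = 4,752 Wh = 4.752 kWh
Total energy = 114.2 + 9.42 + 206.5 + 4.752 = 334.9 kWh
Cost = 334.9 kWh × €0.145 = €48.56

€48.56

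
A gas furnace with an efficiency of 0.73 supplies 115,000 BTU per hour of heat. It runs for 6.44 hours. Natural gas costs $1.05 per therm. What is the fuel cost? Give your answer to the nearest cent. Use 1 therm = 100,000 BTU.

Heat delivered = 115,000 BTU/h × 6.44 h = 740,600 BTU
Gas input = 740,600 / 0.73 = 1,014,521 BTU
= 1,014,521 / 100,000 = 10.15 therm
Cost = 10.15 × $1.05/therm = $10.65

$10.65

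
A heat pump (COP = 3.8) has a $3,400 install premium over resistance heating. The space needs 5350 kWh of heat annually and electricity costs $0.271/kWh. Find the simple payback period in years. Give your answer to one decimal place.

Resistance: 5350 kWh × $0.271 = $1,449.85/yr
Heat pump: 5350 / 3.8 = 1408 kWh in → × $0.271 = $381.54/yr
Annual savings = $1,068.31
Payback = $3,400 / $1,068.31 = 3.18 years

3.2 years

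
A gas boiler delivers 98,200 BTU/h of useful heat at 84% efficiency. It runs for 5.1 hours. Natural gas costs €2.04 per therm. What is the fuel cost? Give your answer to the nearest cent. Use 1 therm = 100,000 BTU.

Heat delivered = 98,200 BTU/h × 5.1 h = 500,820 BTU
Gas input = 500,820 / 0.84 = 596,214 BTU
= 596,214 / 100,000 = 5.962 therm
Cost = 5.962 × €2.04/therm = €12.16

€12.16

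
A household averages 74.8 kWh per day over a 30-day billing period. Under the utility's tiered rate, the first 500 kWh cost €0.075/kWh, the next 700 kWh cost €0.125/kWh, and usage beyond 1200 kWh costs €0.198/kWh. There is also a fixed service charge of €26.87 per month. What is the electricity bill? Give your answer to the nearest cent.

Usage = 74.8 kWh/day × 30 days = 2244 kWh
First 500 kWh × €0.075 = €37.50
Next 700 kWh × €0.125 = €87.50
Remaining 1044 kWh × €0.198 = €206.71
Energy charge = €331.71; + service €26.87 = €358.58

€358.58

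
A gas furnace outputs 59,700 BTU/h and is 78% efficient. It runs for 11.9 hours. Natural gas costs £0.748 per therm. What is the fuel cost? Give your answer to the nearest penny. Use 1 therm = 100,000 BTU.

Heat delivered = 59,700 BTU/h × 11.9 h = 710,430 BTU
Gas input = 710,430 / 0.78 = 910,808 BTU
= 910,808 / 100,000 = 9.108 therm
Cost = 9.108 × £0.748/therm = £6.81

£6.81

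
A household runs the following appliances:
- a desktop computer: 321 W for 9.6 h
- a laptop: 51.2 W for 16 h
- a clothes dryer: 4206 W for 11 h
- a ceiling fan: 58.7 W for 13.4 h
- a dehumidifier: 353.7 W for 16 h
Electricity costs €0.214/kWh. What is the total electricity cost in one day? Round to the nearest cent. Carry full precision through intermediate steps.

€12.12

desktop computer: 321 W × 9.6 h = 3,082 Wh = 3.082 kWh
laptop: 51.2 W × 16 h = 819 Wh = 0.8192 kWh
clothes dryer: 4206 W × 11 h = 46,266 Wh = 46.27 kWh
ceiling fan: 58.7 W × 13.4 h = 787 Wh = 0.7866 kWh
dehumidifier: 353.7 W × 16 h = 5,659 Wh = 5.659 kWh
Total energy = 3.082 + 0.8192 + 46.27 + 0.7866 + 5.659 = 56.61 kWh
Cost = 56.61 kWh × €0.214 = €12.12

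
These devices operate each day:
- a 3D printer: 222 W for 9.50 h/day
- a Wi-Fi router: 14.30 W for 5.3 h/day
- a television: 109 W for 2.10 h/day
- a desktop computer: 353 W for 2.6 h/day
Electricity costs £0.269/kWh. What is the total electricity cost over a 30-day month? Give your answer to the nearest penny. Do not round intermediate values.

3D printer: 222 W × 9.50 h × 30 d = 63,270 Wh = 63.27 kWh
Wi-Fi router: 14.30 W × 5.3 h × 30 d = 2,274 Wh = 2.274 kWh
television: 109 W × 2.10 h × 30 d = 6,867 Wh = 6.867 kWh
desktop computer: 353 W × 2.6 h × 30 d = 27,534 Wh = 27.53 kWh
Total energy = 63.27 + 2.274 + 6.867 + 27.53 = 99.94 kWh
Cost = 99.94 kWh × £0.269 = £26.89

£26.89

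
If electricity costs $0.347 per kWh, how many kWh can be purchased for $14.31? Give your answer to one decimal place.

41.2 kWh

$14.31 / $0.347 per kWh = 41.24 kWh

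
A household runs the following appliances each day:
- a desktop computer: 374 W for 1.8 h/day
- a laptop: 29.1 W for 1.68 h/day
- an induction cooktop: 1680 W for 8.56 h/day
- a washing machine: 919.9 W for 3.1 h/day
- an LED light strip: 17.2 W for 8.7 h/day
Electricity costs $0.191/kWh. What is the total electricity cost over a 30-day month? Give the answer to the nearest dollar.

desktop computer: 374 W × 1.8 h × 30 d = 20,196 Wh = 20.2 kWh
laptop: 29.1 W × 1.68 h × 30 d = 1,467 Wh = 1.467 kWh
induction cooktop: 1680 W × 8.56 h × 30 d = 431,424 Wh = 431.4 kWh
washing machine: 919.9 W × 3.1 h × 30 d = 85,551 Wh = 85.55 kWh
LED light strip: 17.2 W × 8.7 h × 30 d = 4,489 Wh = 4.489 kWh
Total energy = 20.2 + 1.467 + 431.4 + 85.55 + 4.489 = 543.1 kWh
Cost = 543.1 kWh × $0.191 = $103.74 ≈ $104

$104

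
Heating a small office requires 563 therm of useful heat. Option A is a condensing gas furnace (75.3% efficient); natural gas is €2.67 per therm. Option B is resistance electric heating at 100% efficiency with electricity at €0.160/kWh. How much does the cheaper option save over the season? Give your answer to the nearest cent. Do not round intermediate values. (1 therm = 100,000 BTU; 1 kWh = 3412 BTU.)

€643.80

Heat load = 563 therm × 100,000 = 56,300,000 BTU
Gas: input = 56,300,000 / 0.753 = 74,767,596 BTU = 747.7 therm → 747.7 × €2.67 = €1,996.29
Electric: 56,300,000 BTU / 3412 = 16,500 kWh → × €0.160 = €2,640.09
Difference = |€1,996.29 − €2,640.09| = €643.80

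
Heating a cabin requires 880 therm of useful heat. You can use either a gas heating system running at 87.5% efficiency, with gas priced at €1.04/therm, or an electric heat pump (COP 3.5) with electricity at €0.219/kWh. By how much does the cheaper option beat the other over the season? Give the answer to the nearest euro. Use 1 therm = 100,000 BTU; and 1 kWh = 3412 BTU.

Heat load = 880 therm × 100,000 = 88,000,000 BTU
Gas: input = 88,000,000 / 0.875 = 100,571,429 BTU = 1,006 therm → 1,006 × €1.04 = €1,045.94
Heat pump: 88,000,000 BTU / 3412 = 25,790 kWh heat; / 3.5 = 7,369 kWh in → × €0.219 = €1,613.80
Difference = |€1,045.94 − €1,613.80| = €567.86 ≈ €568

€568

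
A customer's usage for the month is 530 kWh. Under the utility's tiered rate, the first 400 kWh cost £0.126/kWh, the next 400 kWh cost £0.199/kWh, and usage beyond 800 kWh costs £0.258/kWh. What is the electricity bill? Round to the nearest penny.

First 400 kWh × £0.126 = £50.40
Next 130 kWh × £0.199 = £25.87
Remaining tier: 0 kWh (not reached)
Total = £76.27

£76.27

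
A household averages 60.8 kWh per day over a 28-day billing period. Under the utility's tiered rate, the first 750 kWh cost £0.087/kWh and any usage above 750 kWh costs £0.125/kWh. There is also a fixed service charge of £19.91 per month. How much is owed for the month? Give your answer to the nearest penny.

£204.21

Usage = 60.8 kWh/day × 28 days = 1702.4 kWh
First 750 kWh × £0.087 = £65.25
Remaining 952.4 kWh × £0.125 = £119.05
Energy charge = £184.30; + service £19.91 = £204.21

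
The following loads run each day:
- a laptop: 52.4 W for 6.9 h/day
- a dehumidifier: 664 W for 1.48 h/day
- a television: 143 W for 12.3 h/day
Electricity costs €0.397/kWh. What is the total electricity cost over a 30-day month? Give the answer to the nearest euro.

€37

laptop: 52.4 W × 6.9 h × 30 d = 10,847 Wh = 10.85 kWh
dehumidifier: 664 W × 1.48 h × 30 d = 29,482 Wh = 29.48 kWh
television: 143 W × 12.3 h × 30 d = 52,767 Wh = 52.77 kWh
Total energy = 10.85 + 29.48 + 52.77 = 93.1 kWh
Cost = 93.1 kWh × €0.397 = €36.96 ≈ €37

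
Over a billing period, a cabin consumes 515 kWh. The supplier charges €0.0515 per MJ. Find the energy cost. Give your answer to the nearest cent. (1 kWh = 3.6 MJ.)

€95.48

515 kWh × (3.6 MJ/kWh) = 1,854 MJ
Cost = 1,854 MJ × €0.0515/MJ = €95.48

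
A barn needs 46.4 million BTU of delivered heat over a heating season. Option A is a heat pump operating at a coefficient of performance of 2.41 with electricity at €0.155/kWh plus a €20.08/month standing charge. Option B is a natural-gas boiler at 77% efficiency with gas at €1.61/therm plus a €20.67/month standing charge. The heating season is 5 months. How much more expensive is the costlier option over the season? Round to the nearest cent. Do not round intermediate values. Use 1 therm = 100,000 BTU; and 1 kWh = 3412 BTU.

€98.50

Heat load = 46.4 × 10⁶ BTU = 46,400,000 BTU
Gas: input = 46,400,000 / 0.77 = 60,259,740 BTU = 602.6 therm → 602.6 × €1.61 = €970.18; + 5 × €20.67 standing = €1,073.53
Heat pump: 46,400,000 BTU / 3412 = 13,600 kWh heat; / 2.41 = 5,643 kWh in → × €0.155 = €874.63; + 5 × €20.08 standing = €975.03
Difference = |€1,073.53 − €975.03| = €98.50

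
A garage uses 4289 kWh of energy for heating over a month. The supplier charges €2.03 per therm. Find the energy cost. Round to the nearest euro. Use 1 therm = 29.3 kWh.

4289 kWh × (0.03413 therm/kWh) = 146.4 therm
Cost = 146.4 therm × €2.03/therm = €297.16 ≈ €297

€297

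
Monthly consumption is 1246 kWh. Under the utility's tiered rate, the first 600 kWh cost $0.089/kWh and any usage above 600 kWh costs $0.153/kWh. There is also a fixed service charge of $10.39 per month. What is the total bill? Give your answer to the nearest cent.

$162.63

First 600 kWh × $0.089 = $53.40
Remaining 646 kWh × $0.153 = $98.84
Energy charge = $152.24; + service $10.39 = $162.63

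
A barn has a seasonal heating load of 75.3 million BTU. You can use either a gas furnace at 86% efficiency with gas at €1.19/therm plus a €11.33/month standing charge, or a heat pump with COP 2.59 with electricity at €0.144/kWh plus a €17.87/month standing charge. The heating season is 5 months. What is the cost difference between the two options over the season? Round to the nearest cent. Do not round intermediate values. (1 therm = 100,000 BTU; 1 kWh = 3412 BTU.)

Heat load = 75.3 × 10⁶ BTU = 75,300,000 BTU
Gas: input = 75,300,000 / 0.86 = 87,558,140 BTU = 875.6 therm → 875.6 × €1.19 = €1,041.94; + 5 × €11.33 standing = €1,098.59
Heat pump: 75,300,000 BTU / 3412 = 22,070 kWh heat; / 2.59 = 8,521 kWh in → × €0.144 = €1,227.01; + 5 × €17.87 standing = €1,316.36
Difference = |€1,098.59 − €1,316.36| = €217.77

€217.77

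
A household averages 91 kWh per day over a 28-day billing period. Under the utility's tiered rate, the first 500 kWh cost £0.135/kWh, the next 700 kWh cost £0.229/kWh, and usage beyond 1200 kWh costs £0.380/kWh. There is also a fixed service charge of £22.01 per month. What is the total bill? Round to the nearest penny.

Usage = 91 kWh/day × 28 days = 2548 kWh
First 500 kWh × £0.135 = £67.50
Next 700 kWh × £0.229 = £160.30
Remaining 1348 kWh × £0.380 = £512.24
Energy charge = £740.04; + service £22.01 = £762.05

£762.05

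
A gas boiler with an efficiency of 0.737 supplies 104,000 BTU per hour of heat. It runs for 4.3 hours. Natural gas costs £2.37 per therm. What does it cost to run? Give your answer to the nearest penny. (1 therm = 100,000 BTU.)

Heat delivered = 104,000 BTU/h × 4.3 h = 447,200 BTU
Gas input = 447,200 / 0.737 = 606,784 BTU
= 606,784 / 100,000 = 6.068 therm
Cost = 6.068 × £2.37/therm = £14.38

£14.38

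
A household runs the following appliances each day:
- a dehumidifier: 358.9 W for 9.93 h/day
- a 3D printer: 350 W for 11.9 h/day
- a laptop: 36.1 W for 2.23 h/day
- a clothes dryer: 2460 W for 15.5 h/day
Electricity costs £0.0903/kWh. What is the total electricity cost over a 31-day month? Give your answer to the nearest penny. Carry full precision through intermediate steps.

£128.60

dehumidifier: 358.9 W × 9.93 h × 31 d = 110,480 Wh = 110.5 kWh
3D printer: 350 W × 11.9 h × 31 d = 129,115 Wh = 129.1 kWh
laptop: 36.1 W × 2.23 h × 31 d = 2,496 Wh = 2.496 kWh
clothes dryer: 2460 W × 15.5 h × 31 d = 1,182,030 Wh = 1,182 kWh
Total energy = 110.5 + 129.1 + 2.496 + 1,182 = 1,424 kWh
Cost = 1,424 kWh × £0.0903 = £128.60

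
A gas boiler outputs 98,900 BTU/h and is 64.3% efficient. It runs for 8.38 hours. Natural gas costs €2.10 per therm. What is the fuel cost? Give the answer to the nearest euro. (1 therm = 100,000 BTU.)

Heat delivered = 98,900 BTU/h × 8.38 h = 828,782 BTU
Gas input = 828,782 / 0.643 = 1,288,930 BTU
= 1,288,930 / 100,000 = 12.89 therm
Cost = 12.89 × €2.10/therm = €27.07 ≈ €27

€27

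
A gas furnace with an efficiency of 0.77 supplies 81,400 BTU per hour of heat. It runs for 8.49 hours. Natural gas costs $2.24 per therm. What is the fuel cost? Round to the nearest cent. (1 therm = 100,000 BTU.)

Heat delivered = 81,400 BTU/h × 8.49 h = 691,086 BTU
Gas input = 691,086 / 0.77 = 897,514 BTU
= 897,514 / 100,000 = 8.975 therm
Cost = 8.975 × $2.24/therm = $20.10

$20.10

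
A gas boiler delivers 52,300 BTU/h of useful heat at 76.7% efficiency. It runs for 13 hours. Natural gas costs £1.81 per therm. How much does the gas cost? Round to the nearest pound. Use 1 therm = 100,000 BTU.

Heat delivered = 52,300 BTU/h × 13 h = 679,900 BTU
Gas input = 679,900 / 0.767 = 886,441 BTU
= 886,441 / 100,000 = 8.864 therm
Cost = 8.864 × £1.81/therm = £16.04 ≈ £16

£16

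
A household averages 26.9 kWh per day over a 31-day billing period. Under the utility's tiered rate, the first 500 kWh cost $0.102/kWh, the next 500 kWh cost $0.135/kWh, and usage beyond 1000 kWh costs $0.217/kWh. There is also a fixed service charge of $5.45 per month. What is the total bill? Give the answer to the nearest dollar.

$102

Usage = 26.9 kWh/day × 31 days = 833.9 kWh
First 500 kWh × $0.102 = $51.00
Next 333.9 kWh × $0.135 = $45.08
Remaining tier: 0 kWh (not reached)
Energy charge = $96.08; + service $5.45 = $101.53 ≈ $102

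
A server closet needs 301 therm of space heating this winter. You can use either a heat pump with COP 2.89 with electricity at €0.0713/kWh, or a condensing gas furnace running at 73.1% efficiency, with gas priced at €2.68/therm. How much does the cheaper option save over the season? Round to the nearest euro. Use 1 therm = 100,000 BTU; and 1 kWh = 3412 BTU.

€886

Heat load = 301 therm × 100,000 = 30,100,000 BTU
Gas: input = 30,100,000 / 0.731 = 41,176,471 BTU = 411.8 therm → 411.8 × €2.68 = €1,103.53
Heat pump: 30,100,000 BTU / 3412 = 8,822 kWh heat; / 2.89 = 3,053 kWh in → × €0.0713 = €217.65
Difference = |€1,103.53 − €217.65| = €885.88 ≈ €886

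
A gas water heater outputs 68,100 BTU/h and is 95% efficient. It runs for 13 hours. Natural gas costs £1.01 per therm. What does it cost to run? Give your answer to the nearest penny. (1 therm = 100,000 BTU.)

£9.41

Heat delivered = 68,100 BTU/h × 13 h = 885,300 BTU
Gas input = 885,300 / 0.95 = 931,895 BTU
= 931,895 / 100,000 = 9.319 therm
Cost = 9.319 × £1.01/therm = £9.41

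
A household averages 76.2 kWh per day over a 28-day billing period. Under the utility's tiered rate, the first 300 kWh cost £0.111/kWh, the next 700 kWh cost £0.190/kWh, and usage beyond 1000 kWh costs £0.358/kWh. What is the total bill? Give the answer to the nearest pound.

£572

Usage = 76.2 kWh/day × 28 days = 2133.6 kWh
First 300 kWh × £0.111 = £33.30
Next 700 kWh × £0.190 = £133.00
Remaining 1133.6 kWh × £0.358 = £405.83
Total = £572.13 ≈ £572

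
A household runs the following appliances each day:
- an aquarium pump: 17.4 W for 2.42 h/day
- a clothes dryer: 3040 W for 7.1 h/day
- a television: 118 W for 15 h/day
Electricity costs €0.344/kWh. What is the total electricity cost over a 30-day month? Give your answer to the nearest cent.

€241.45

aquarium pump: 17.4 W × 2.42 h × 30 d = 1,263 Wh = 1.263 kWh
clothes dryer: 3040 W × 7.1 h × 30 d = 647,520 Wh = 647.5 kWh
television: 118 W × 15 h × 30 d = 53,100 Wh = 53.1 kWh
Total energy = 1.263 + 647.5 + 53.1 = 701.9 kWh
Cost = 701.9 kWh × €0.344 = €241.45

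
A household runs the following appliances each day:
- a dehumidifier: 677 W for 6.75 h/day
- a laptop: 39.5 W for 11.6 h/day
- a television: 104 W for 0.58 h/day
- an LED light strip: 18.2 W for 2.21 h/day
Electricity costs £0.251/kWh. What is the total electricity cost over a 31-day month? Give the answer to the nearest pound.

£40

dehumidifier: 677 W × 6.75 h × 31 d = 141,662 Wh = 141.7 kWh
laptop: 39.5 W × 11.6 h × 31 d = 14,204 Wh = 14.2 kWh
television: 104 W × 0.58 h × 31 d = 1,870 Wh = 1.87 kWh
LED light strip: 18.2 W × 2.21 h × 31 d = 1,247 Wh = 1.247 kWh
Total energy = 141.7 + 14.2 + 1.87 + 1.247 = 159 kWh
Cost = 159 kWh × £0.251 = £39.90 ≈ £40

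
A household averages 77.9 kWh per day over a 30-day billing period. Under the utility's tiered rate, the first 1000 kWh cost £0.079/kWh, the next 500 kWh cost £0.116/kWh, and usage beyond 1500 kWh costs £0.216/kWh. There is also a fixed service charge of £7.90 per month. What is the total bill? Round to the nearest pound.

Usage = 77.9 kWh/day × 30 days = 2337 kWh
First 1000 kWh × £0.079 = £79.00
Next 500 kWh × £0.116 = £58.00
Remaining 837 kWh × £0.216 = £180.79
Energy charge = £317.79; + service £7.90 = £325.69 ≈ £326

£326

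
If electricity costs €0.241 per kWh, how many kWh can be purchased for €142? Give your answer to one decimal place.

589.2 kWh

€142 / €0.241 per kWh = 589.2 kWh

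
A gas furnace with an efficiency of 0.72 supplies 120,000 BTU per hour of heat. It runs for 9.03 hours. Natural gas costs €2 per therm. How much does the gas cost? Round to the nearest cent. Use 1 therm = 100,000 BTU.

€30.10

Heat delivered = 120,000 BTU/h × 9.03 h = 1,083,600 BTU
Gas input = 1,083,600 / 0.72 = 1,505,000 BTU
= 1,505,000 / 100,000 = 15.05 therm
Cost = 15.05 × €2/therm = €30.10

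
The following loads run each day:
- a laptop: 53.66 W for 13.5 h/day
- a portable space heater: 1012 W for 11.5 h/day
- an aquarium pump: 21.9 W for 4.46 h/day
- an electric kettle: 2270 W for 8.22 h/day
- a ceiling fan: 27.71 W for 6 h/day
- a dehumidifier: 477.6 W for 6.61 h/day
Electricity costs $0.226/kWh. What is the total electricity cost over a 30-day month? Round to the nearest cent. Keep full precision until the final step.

laptop: 53.66 W × 13.5 h × 30 d = 21,732 Wh = 21.73 kWh
portable space heater: 1012 W × 11.5 h × 30 d = 349,140 Wh = 349.1 kWh
aquarium pump: 21.9 W × 4.46 h × 30 d = 2,930 Wh = 2.93 kWh
electric kettle: 2270 W × 8.22 h × 30 d = 559,782 Wh = 559.8 kWh
ceiling fan: 27.71 W × 6 h × 30 d = 4,988 Wh = 4.988 kWh
dehumidifier: 477.6 W × 6.61 h × 30 d = 94,708 Wh = 94.71 kWh
Total energy = 21.73 + 349.1 + 2.93 + 559.8 + 4.988 + 94.71 = 1,033 kWh
Cost = 1,033 kWh × $0.226 = $233.52

$233.52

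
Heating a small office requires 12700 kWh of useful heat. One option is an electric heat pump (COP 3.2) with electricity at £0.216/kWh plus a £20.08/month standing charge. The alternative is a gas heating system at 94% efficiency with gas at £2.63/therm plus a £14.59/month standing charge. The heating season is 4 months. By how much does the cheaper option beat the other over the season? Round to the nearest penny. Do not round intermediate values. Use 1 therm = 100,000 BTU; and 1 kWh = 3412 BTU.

£333.18

Heat load = 12700 kWh × 3412 = 43,332,400 BTU
Gas: input = 43,332,400 / 0.94 = 46,098,298 BTU = 461 therm → 461 × £2.63 = £1,212.39; + 4 × £14.59 standing = £1,270.75
Heat pump: 43,332,400 BTU / 3412 = 12,700 kWh heat; / 3.2 = 3,969 kWh in → × £0.216 = £857.25; + 4 × £20.08 standing = £937.57
Difference = |£1,270.75 − £937.57| = £333.18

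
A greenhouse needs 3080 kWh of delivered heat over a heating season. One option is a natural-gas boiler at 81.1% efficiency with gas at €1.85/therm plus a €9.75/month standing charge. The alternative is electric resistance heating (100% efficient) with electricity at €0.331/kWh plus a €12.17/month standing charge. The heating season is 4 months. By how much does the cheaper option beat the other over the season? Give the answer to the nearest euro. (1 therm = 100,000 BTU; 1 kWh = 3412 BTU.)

Heat load = 3080 kWh × 3412 = 10,508,960 BTU
Gas: input = 10,508,960 / 0.811 = 12,958,027 BTU = 129.6 therm → 129.6 × €1.85 = €239.72; + 4 × €9.75 standing = €278.72
Electric: 10,508,960 BTU / 3412 = 3,080 kWh → × €0.331 = €1,019.48; + 4 × €12.17 standing = €1,068.16
Difference = |€278.72 − €1,068.16| = €789.44 ≈ €789

€789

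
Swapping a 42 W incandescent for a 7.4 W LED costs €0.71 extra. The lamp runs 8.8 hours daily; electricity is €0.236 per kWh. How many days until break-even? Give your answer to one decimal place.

Power saved = 42 − 7.4 = 34.6 W
Daily energy saved = 34.6 W × 8.8 h = 304.5 Wh = 0.30448 kWh
Daily savings = 0.30448 × €0.236 = €0.0719
Payback = €0.71 / €0.0719 per day = 9.881 days

9.9 days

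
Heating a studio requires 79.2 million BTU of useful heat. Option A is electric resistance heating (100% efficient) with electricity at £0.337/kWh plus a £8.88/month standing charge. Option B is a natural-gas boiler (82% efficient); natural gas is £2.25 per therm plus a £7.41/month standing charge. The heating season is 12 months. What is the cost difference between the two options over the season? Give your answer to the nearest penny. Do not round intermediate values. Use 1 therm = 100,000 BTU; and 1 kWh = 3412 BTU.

£5666.98

Heat load = 79.2 × 10⁶ BTU = 79,200,000 BTU
Gas: input = 79,200,000 / 0.82 = 96,585,366 BTU = 965.9 therm → 965.9 × £2.25 = £2,173.17; + 12 × £7.41 standing = £2,262.09
Electric: 79,200,000 BTU / 3412 = 23,210 kWh → × £0.337 = £7,822.51; + 12 × £8.88 standing = £7,929.07
Difference = |£2,262.09 − £7,929.07| = £5,666.98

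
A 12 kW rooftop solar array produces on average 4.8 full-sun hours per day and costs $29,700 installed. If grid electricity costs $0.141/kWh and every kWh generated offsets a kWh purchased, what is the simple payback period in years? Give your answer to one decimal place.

Daily generation = 12 kW × 4.8 h = 57.6 kWh
Annual generation = 57.6 × 365 = 21024 kWh
Annual savings = 21024 × $0.141 = $2,964.38
Payback = $29,700 / $2,964.38 = 10 years

10.0 years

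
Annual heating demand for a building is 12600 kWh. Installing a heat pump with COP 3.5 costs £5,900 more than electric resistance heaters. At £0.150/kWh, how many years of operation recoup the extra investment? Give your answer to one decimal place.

4.4 years

Resistance: 12600 kWh × £0.150 = £1,890.00/yr
Heat pump: 12600 / 3.5 = 3600 kWh in → × £0.150 = £540.00/yr
Annual savings = £1,350.00
Payback = £5,900 / £1,350.00 = 4.37 years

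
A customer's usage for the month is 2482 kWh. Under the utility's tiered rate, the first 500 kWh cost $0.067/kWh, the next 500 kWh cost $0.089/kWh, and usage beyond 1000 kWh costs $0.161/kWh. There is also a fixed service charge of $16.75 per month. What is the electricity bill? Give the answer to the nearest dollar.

$333

First 500 kWh × $0.067 = $33.50
Next 500 kWh × $0.089 = $44.50
Remaining 1482 kWh × $0.161 = $238.60
Energy charge = $316.60; + service $16.75 = $333.35 ≈ $333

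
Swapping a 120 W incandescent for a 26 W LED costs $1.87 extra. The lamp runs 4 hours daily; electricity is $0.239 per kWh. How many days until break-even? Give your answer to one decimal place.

20.8 days

Power saved = 120 − 26 = 94 W
Daily energy saved = 94 W × 4 h = 376 Wh = 0.376 kWh
Daily savings = 0.376 × $0.239 = $0.0899
Payback = $1.87 / $0.0899 per day = 20.81 days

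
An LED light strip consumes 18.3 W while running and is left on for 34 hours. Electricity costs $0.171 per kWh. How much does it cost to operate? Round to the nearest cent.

$0.11

Energy = 18.3 W × 34 h = 622 Wh = 0.6222 kWh
Cost = 0.6222 kWh × $0.171/kWh = $0.11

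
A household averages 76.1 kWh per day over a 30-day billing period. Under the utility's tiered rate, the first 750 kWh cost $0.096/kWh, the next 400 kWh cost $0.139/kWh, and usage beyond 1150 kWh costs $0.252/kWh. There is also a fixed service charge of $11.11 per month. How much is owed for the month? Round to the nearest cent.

Usage = 76.1 kWh/day × 30 days = 2283 kWh
First 750 kWh × $0.096 = $72.00
Next 400 kWh × $0.139 = $55.60
Remaining 1133 kWh × $0.252 = $285.52
Energy charge = $413.12; + service $11.11 = $424.23

$424.23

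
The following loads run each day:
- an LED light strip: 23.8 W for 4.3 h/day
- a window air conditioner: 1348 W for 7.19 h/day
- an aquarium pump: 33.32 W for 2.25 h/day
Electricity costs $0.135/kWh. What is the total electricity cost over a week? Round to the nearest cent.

LED light strip: 23.8 W × 4.3 h × 7 d = 716 Wh = 0.7164 kWh
window air conditioner: 1348 W × 7.19 h × 7 d = 67,845 Wh = 67.84 kWh
aquarium pump: 33.32 W × 2.25 h × 7 d = 525 Wh = 0.5248 kWh
Total energy = 0.7164 + 67.84 + 0.5248 = 69.09 kWh
Cost = 69.09 kWh × $0.135 = $9.33

$9.33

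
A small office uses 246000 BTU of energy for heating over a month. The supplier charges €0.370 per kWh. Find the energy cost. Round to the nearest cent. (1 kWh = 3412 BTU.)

€26.68

246000 BTU × (0.00029308 kWh/BTU) = 72.1 kWh
Cost = 72.1 kWh × €0.370/kWh = €26.68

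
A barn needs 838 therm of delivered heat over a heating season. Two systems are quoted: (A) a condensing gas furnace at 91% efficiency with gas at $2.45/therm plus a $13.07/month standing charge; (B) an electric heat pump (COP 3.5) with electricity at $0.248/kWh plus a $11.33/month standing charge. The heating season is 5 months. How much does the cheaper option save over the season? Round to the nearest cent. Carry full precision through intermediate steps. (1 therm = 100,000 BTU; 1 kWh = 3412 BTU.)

$524.58

Heat load = 838 therm × 100,000 = 83,800,000 BTU
Gas: input = 83,800,000 / 0.91 = 92,087,912 BTU = 920.9 therm → 920.9 × $2.45 = $2,256.15; + 5 × $13.07 standing = $2,321.50
Heat pump: 83,800,000 BTU / 3412 = 24,560 kWh heat; / 3.5 = 7,017 kWh in → × $0.248 = $1,740.28; + 5 × $11.33 standing = $1,796.93
Difference = |$2,321.50 − $1,796.93| = $524.58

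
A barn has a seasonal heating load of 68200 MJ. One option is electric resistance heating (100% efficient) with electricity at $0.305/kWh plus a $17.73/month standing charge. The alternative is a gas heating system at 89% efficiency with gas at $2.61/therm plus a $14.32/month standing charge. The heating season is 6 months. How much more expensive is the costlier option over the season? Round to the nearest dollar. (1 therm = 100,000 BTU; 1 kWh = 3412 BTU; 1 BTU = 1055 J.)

Heat load = 68200 MJ = 68,200,000,000 J / 1055 = 64,644,550 BTU
Gas: input = 64,644,550 / 0.89 = 72,634,326 BTU = 726.3 therm → 726.3 × $2.61 = $1,895.76; + 6 × $14.32 standing = $1,981.68
Electric: 64,644,550 BTU / 3412 = 18,950 kWh → × $0.305 = $5,778.60; + 6 × $17.73 standing = $5,884.98
Difference = |$1,981.68 − $5,884.98| = $3,903.31 ≈ $3903

$3903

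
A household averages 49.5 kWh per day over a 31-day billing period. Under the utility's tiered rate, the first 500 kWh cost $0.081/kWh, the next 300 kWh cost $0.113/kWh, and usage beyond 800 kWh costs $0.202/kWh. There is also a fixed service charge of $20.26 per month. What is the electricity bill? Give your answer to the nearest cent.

$243.03

Usage = 49.5 kWh/day × 31 days = 1534.5 kWh
First 500 kWh × $0.081 = $40.50
Next 300 kWh × $0.113 = $33.90
Remaining 734.5 kWh × $0.202 = $148.37
Energy charge = $222.77; + service $20.26 = $243.03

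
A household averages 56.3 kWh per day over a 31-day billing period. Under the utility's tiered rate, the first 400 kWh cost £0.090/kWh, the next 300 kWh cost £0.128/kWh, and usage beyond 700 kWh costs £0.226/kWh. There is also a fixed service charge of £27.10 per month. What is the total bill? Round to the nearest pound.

Usage = 56.3 kWh/day × 31 days = 1745.3 kWh
First 400 kWh × £0.090 = £36.00
Next 300 kWh × £0.128 = £38.40
Remaining 1045.3 kWh × £0.226 = £236.24
Energy charge = £310.64; + service £27.10 = £337.74 ≈ £338

£338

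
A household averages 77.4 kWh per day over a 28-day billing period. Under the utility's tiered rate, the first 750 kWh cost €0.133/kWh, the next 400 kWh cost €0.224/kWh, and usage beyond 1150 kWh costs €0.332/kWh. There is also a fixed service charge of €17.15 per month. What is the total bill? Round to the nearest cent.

€544.21

Usage = 77.4 kWh/day × 28 days = 2167.2 kWh
First 750 kWh × €0.133 = €99.75
Next 400 kWh × €0.224 = €89.60
Remaining 1017.2 kWh × €0.332 = €337.71
Energy charge = €527.06; + service €17.15 = €544.21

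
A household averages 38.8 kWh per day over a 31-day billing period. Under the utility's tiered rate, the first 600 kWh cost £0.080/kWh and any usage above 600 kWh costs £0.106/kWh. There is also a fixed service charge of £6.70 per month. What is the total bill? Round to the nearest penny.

£118.60

Usage = 38.8 kWh/day × 31 days = 1202.8 kWh
First 600 kWh × £0.080 = £48.00
Remaining 602.8 kWh × £0.106 = £63.90
Energy charge = £111.90; + service £6.70 = £118.60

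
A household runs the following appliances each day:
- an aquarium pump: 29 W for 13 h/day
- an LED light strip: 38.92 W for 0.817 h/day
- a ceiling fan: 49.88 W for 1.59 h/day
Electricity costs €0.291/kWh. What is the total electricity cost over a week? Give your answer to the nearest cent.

€0.99

aquarium pump: 29 W × 13 h × 7 d = 2,639 Wh = 2.639 kWh
LED light strip: 38.92 W × 0.817 h × 7 d = 223 Wh = 0.2226 kWh
ceiling fan: 49.88 W × 1.59 h × 7 d = 555 Wh = 0.5552 kWh
Total energy = 2.639 + 0.2226 + 0.5552 = 3.417 kWh
Cost = 3.417 kWh × €0.291 = €0.99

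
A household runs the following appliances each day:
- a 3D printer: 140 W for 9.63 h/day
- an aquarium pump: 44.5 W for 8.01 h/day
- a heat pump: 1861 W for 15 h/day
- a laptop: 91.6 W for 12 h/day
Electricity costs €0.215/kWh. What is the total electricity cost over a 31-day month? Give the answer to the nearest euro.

€205

3D printer: 140 W × 9.63 h × 31 d = 41,794 Wh = 41.79 kWh
aquarium pump: 44.5 W × 8.01 h × 31 d = 11,050 Wh = 11.05 kWh
heat pump: 1861 W × 15 h × 31 d = 865,365 Wh = 865.4 kWh
laptop: 91.6 W × 12 h × 31 d = 34,075 Wh = 34.08 kWh
Total energy = 41.79 + 11.05 + 865.4 + 34.08 = 952.3 kWh
Cost = 952.3 kWh × €0.215 = €204.74 ≈ €205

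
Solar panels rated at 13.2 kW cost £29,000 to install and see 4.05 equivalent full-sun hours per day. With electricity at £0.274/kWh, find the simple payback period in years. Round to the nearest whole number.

5 years

Daily generation = 13.2 kW × 4.05 h = 53.46 kWh
Annual generation = 53.46 × 365 = 19513 kWh
Annual savings = 19513 × £0.274 = £5,346.53
Payback = £29,000 / £5,346.53 = 5.42 years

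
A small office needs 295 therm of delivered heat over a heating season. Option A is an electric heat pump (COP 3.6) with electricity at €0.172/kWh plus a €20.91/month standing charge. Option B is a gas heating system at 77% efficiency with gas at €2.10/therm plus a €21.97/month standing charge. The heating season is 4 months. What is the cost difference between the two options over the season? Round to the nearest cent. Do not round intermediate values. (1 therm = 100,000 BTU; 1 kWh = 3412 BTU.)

€395.70

Heat load = 295 therm × 100,000 = 29,500,000 BTU
Gas: input = 29,500,000 / 0.77 = 38,311,688 BTU = 383.1 therm → 383.1 × €2.10 = €804.55; + 4 × €21.97 standing = €892.43
Heat pump: 29,500,000 BTU / 3412 = 8,646 kWh heat; / 3.6 = 2,402 kWh in → × €0.172 = €413.08; + 4 × €20.91 standing = €496.72
Difference = |€892.43 − €496.72| = €395.70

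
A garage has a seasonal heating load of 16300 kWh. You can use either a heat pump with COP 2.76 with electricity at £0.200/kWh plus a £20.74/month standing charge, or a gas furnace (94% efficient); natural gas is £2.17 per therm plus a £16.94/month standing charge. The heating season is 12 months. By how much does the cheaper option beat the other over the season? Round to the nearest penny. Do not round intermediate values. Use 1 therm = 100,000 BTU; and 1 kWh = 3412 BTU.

Heat load = 16300 kWh × 3412 = 55,615,600 BTU
Gas: input = 55,615,600 / 0.94 = 59,165,532 BTU = 591.7 therm → 591.7 × £2.17 = £1,283.89; + 12 × £16.94 standing = £1,487.17
Heat pump: 55,615,600 BTU / 3412 = 16,300 kWh heat; / 2.76 = 5,906 kWh in → × £0.200 = £1,181.16; + 12 × £20.74 standing = £1,430.04
Difference = |£1,487.17 − £1,430.04| = £57.13

£57.13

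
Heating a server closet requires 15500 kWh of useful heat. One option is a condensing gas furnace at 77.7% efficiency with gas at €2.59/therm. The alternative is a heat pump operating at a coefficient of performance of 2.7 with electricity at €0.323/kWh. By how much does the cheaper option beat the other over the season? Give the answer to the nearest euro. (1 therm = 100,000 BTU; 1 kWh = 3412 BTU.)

Heat load = 15500 kWh × 3412 = 52,886,000 BTU
Gas: input = 52,886,000 / 0.777 = 68,064,350 BTU = 680.6 therm → 680.6 × €2.59 = €1,762.87
Heat pump: 52,886,000 BTU / 3412 = 15,500 kWh heat; / 2.7 = 5,741 kWh in → × €0.323 = €1,854.26
Difference = |€1,762.87 − €1,854.26| = €91.39 ≈ €91

€91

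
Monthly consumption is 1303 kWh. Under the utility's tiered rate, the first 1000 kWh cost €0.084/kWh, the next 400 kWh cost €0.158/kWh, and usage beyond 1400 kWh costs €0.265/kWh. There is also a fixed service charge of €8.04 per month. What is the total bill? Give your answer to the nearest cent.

€139.91

First 1000 kWh × €0.084 = €84.00
Next 303 kWh × €0.158 = €47.87
Remaining tier: 0 kWh (not reached)
Energy charge = €131.87; + service €8.04 = €139.91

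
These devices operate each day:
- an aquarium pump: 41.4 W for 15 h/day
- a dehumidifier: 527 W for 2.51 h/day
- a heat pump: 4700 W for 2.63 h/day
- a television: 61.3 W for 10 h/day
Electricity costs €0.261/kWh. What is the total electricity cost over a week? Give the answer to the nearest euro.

aquarium pump: 41.4 W × 15 h × 7 d = 4,347 Wh = 4.347 kWh
dehumidifier: 527 W × 2.51 h × 7 d = 9,259 Wh = 9.259 kWh
heat pump: 4700 W × 2.63 h × 7 d = 86,527 Wh = 86.53 kWh
television: 61.3 W × 10 h × 7 d = 4,291 Wh = 4.291 kWh
Total energy = 4.347 + 9.259 + 86.53 + 4.291 = 104.4 kWh
Cost = 104.4 kWh × €0.261 = €27.25 ≈ €27

€27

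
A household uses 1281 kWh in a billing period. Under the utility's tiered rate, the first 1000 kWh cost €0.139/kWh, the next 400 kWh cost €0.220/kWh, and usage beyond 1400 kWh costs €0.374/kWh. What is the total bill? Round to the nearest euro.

First 1000 kWh × €0.139 = €139.00
Next 281 kWh × €0.220 = €61.82
Remaining tier: 0 kWh (not reached)
Total = €200.82 ≈ €201

€201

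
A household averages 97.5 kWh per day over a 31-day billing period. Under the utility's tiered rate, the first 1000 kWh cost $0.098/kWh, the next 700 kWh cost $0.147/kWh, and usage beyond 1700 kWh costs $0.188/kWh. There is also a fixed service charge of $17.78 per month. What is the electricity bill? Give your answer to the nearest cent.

Usage = 97.5 kWh/day × 31 days = 3022.5 kWh
First 1000 kWh × $0.098 = $98.00
Next 700 kWh × $0.147 = $102.90
Remaining 1322.5 kWh × $0.188 = $248.63
Energy charge = $449.53; + service $17.78 = $467.31

$467.31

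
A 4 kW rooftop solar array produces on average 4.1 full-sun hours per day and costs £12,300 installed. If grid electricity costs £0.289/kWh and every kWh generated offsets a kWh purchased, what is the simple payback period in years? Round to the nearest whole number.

Daily generation = 4 kW × 4.1 h = 16.4 kWh
Annual generation = 16.4 × 365 = 5986 kWh
Annual savings = 5986 × £0.289 = £1,729.95
Payback = £12,300 / £1,729.95 = 7.11 years

7 years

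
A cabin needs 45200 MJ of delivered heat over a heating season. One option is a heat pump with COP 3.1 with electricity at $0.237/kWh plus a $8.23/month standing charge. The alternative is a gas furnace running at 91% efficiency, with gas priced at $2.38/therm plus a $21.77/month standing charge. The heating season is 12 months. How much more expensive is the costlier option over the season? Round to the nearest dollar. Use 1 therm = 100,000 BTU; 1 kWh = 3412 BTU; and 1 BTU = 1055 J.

$323

Heat load = 45200 MJ = 45,200,000,000 J / 1055 = 42,843,602 BTU
Gas: input = 42,843,602 / 0.91 = 47,080,881 BTU = 470.8 therm → 470.8 × $2.38 = $1,120.52; + 12 × $21.77 standing = $1,381.76
Heat pump: 42,843,602 BTU / 3412 = 12,560 kWh heat; / 3.1 = 4,051 kWh in → × $0.237 = $959.98; + 12 × $8.23 standing = $1,058.74
Difference = |$1,381.76 − $1,058.74| = $323.02 ≈ $323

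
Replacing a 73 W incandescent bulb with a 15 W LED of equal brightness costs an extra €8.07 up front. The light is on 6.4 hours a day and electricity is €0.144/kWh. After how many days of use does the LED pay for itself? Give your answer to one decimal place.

Power saved = 73 − 15 = 58 W
Daily energy saved = 58 W × 6.4 h = 371.2 Wh = 0.3712 kWh
Daily savings = 0.3712 × €0.144 = €0.0535
Payback = €8.07 / €0.0535 per day = 151 days

151.0 days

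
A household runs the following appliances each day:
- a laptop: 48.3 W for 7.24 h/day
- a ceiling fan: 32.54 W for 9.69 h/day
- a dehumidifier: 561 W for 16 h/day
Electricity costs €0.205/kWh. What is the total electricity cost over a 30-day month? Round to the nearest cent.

€59.29

laptop: 48.3 W × 7.24 h × 30 d = 10,491 Wh = 10.49 kWh
ceiling fan: 32.54 W × 9.69 h × 30 d = 9,459 Wh = 9.459 kWh
dehumidifier: 561 W × 16 h × 30 d = 269,280 Wh = 269.3 kWh
Total energy = 10.49 + 9.459 + 269.3 = 289.2 kWh
Cost = 289.2 kWh × €0.205 = €59.29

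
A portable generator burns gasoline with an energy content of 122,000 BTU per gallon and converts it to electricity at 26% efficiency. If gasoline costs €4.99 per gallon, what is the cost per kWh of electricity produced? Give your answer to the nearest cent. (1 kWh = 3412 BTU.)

Electrical output per gallon = 122,000 BTU × 0.26 / 3412 BTU/kWh = 9.297 kWh
Cost per kWh = €4.99 / 9.297 kWh = €0.537

€0.54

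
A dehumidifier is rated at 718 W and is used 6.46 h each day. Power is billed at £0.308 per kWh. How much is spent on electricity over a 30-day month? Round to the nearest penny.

£42.86

Energy = 718 W × 6.46 h/day × 30 days = 139,148 Wh = 139.1 kWh
Cost = 139.1 kWh × £0.308/kWh = £42.86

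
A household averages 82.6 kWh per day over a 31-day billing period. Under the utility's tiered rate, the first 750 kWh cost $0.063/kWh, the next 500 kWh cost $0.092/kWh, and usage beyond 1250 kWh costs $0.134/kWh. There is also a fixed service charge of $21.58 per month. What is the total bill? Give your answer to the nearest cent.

Usage = 82.6 kWh/day × 31 days = 2560.6 kWh
First 750 kWh × $0.063 = $47.25
Next 500 kWh × $0.092 = $46.00
Remaining 1310.6 kWh × $0.134 = $175.62
Energy charge = $268.87; + service $21.58 = $290.45

$290.45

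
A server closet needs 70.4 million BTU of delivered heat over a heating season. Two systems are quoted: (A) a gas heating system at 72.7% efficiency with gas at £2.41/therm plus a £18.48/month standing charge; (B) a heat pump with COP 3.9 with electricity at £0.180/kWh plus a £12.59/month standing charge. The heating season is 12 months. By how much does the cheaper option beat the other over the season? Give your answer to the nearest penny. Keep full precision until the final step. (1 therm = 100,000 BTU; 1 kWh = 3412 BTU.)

Heat load = 70.4 × 10⁶ BTU = 70,400,000 BTU
Gas: input = 70,400,000 / 0.727 = 96,836,314 BTU = 968.4 therm → 968.4 × £2.41 = £2,333.76; + 12 × £18.48 standing = £2,555.52
Heat pump: 70,400,000 BTU / 3412 = 20,630 kWh heat; / 3.9 = 5,291 kWh in → × £0.180 = £952.30; + 12 × £12.59 standing = £1,103.38
Difference = |£2,555.52 − £1,103.38| = £1,452.14

£1452.14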